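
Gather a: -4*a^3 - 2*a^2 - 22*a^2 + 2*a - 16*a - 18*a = -4*a^3 - 24*a^2 - 32*a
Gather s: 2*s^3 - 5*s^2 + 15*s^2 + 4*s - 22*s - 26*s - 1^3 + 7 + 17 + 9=2*s^3 + 10*s^2 - 44*s + 32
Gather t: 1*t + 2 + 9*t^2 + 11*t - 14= 9*t^2 + 12*t - 12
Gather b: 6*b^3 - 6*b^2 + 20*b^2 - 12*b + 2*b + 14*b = 6*b^3 + 14*b^2 + 4*b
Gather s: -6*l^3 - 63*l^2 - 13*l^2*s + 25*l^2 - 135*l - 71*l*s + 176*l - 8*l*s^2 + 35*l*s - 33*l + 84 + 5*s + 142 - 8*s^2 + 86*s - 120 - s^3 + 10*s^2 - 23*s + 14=-6*l^3 - 38*l^2 + 8*l - s^3 + s^2*(2 - 8*l) + s*(-13*l^2 - 36*l + 68) + 120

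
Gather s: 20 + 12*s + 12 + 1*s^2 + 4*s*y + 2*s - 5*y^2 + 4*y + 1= s^2 + s*(4*y + 14) - 5*y^2 + 4*y + 33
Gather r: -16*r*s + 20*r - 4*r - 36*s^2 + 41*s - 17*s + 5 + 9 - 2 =r*(16 - 16*s) - 36*s^2 + 24*s + 12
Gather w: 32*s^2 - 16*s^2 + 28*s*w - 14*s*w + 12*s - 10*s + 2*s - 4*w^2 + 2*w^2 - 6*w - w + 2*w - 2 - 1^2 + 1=16*s^2 + 4*s - 2*w^2 + w*(14*s - 5) - 2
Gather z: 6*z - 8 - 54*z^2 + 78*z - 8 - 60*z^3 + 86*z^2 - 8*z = -60*z^3 + 32*z^2 + 76*z - 16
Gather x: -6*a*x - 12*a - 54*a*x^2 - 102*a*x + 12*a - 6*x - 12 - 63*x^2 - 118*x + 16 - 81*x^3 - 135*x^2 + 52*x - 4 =-81*x^3 + x^2*(-54*a - 198) + x*(-108*a - 72)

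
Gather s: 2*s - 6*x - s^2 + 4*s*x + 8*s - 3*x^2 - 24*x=-s^2 + s*(4*x + 10) - 3*x^2 - 30*x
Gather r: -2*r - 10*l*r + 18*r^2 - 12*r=18*r^2 + r*(-10*l - 14)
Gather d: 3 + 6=9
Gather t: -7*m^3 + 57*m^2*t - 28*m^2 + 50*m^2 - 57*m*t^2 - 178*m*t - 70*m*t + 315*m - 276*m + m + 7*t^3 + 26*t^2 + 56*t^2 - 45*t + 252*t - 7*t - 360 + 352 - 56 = -7*m^3 + 22*m^2 + 40*m + 7*t^3 + t^2*(82 - 57*m) + t*(57*m^2 - 248*m + 200) - 64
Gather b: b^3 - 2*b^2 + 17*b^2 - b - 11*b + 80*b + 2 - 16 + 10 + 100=b^3 + 15*b^2 + 68*b + 96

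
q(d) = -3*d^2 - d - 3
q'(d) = -6*d - 1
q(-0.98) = -4.90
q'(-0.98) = 4.88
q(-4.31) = -54.42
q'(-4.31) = 24.86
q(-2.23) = -15.69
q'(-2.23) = 12.38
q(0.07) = -3.08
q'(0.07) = -1.42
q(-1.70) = -9.97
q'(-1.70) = 9.20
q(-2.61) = -20.83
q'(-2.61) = 14.66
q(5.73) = -107.23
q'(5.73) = -35.38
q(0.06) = -3.07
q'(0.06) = -1.36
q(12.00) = -447.00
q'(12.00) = -73.00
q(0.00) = -3.00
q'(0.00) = -1.00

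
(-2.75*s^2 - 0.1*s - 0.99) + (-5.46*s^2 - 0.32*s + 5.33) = -8.21*s^2 - 0.42*s + 4.34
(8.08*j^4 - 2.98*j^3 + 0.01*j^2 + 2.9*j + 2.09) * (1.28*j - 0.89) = 10.3424*j^5 - 11.0056*j^4 + 2.665*j^3 + 3.7031*j^2 + 0.0941999999999998*j - 1.8601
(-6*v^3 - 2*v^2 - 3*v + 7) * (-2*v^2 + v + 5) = 12*v^5 - 2*v^4 - 26*v^3 - 27*v^2 - 8*v + 35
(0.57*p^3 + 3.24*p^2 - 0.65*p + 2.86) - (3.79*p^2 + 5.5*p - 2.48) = 0.57*p^3 - 0.55*p^2 - 6.15*p + 5.34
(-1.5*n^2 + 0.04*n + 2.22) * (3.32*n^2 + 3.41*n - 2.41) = -4.98*n^4 - 4.9822*n^3 + 11.1218*n^2 + 7.4738*n - 5.3502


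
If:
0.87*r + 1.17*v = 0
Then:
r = -1.3448275862069*v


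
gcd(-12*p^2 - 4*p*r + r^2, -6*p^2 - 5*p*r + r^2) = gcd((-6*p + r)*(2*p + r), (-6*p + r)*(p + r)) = 6*p - r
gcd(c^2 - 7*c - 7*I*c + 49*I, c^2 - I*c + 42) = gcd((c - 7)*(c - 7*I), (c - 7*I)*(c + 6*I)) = c - 7*I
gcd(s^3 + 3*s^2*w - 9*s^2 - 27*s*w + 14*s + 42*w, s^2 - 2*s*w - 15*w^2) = s + 3*w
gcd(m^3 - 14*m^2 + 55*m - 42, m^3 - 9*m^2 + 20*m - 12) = m^2 - 7*m + 6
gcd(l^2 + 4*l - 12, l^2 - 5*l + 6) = l - 2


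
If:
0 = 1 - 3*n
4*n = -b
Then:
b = -4/3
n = 1/3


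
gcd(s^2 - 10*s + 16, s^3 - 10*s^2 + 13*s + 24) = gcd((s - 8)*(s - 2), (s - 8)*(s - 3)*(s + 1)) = s - 8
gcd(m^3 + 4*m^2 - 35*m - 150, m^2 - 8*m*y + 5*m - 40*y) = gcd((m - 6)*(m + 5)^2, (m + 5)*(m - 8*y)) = m + 5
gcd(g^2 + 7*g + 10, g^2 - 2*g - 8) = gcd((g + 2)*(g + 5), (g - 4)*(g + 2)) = g + 2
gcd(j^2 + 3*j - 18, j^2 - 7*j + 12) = j - 3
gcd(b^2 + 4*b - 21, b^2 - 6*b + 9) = b - 3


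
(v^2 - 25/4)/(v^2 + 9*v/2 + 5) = (v - 5/2)/(v + 2)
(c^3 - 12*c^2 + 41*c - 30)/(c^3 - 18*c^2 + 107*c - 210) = (c - 1)/(c - 7)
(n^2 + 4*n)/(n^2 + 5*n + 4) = n/(n + 1)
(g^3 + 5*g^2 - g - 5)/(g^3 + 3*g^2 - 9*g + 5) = (g + 1)/(g - 1)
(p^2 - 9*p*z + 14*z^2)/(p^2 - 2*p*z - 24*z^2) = (-p^2 + 9*p*z - 14*z^2)/(-p^2 + 2*p*z + 24*z^2)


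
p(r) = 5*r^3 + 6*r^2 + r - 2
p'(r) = 15*r^2 + 12*r + 1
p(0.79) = 5.00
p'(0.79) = 19.84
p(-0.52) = -1.60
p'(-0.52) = -1.18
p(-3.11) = -97.48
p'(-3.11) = 108.76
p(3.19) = 224.56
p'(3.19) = 191.92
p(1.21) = 16.85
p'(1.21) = 37.48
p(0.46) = 0.22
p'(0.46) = 9.69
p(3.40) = 267.28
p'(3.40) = 215.20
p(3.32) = 250.43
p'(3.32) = 206.18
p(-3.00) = -86.00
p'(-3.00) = 100.00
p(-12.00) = -7790.00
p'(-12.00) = 2017.00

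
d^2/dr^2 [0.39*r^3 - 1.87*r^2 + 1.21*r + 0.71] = 2.34*r - 3.74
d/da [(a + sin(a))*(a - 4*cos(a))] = (a + sin(a))*(4*sin(a) + 1) + (a - 4*cos(a))*(cos(a) + 1)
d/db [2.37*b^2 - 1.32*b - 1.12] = 4.74*b - 1.32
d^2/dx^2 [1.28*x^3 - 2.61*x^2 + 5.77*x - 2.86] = 7.68*x - 5.22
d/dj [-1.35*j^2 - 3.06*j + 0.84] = -2.7*j - 3.06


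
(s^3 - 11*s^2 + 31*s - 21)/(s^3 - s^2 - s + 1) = (s^2 - 10*s + 21)/(s^2 - 1)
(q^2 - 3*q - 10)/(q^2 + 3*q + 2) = (q - 5)/(q + 1)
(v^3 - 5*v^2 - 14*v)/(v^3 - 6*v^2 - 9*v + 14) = v/(v - 1)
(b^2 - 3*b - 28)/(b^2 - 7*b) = (b + 4)/b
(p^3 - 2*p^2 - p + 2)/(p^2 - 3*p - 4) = (p^2 - 3*p + 2)/(p - 4)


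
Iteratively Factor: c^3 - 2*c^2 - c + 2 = (c + 1)*(c^2 - 3*c + 2) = (c - 2)*(c + 1)*(c - 1)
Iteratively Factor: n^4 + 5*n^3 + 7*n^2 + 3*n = (n + 1)*(n^3 + 4*n^2 + 3*n) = n*(n + 1)*(n^2 + 4*n + 3) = n*(n + 1)*(n + 3)*(n + 1)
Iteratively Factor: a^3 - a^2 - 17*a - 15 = (a - 5)*(a^2 + 4*a + 3) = (a - 5)*(a + 3)*(a + 1)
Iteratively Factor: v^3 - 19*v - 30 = (v - 5)*(v^2 + 5*v + 6) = (v - 5)*(v + 3)*(v + 2)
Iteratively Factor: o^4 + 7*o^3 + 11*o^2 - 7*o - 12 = (o + 3)*(o^3 + 4*o^2 - o - 4) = (o + 3)*(o + 4)*(o^2 - 1) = (o - 1)*(o + 3)*(o + 4)*(o + 1)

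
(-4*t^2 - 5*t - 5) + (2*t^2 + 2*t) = -2*t^2 - 3*t - 5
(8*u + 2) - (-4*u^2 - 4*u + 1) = 4*u^2 + 12*u + 1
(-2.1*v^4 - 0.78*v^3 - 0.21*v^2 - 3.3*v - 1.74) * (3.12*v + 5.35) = -6.552*v^5 - 13.6686*v^4 - 4.8282*v^3 - 11.4195*v^2 - 23.0838*v - 9.309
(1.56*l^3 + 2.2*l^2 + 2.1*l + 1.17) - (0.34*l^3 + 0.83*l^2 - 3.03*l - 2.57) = 1.22*l^3 + 1.37*l^2 + 5.13*l + 3.74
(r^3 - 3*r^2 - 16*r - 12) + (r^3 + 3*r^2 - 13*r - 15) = 2*r^3 - 29*r - 27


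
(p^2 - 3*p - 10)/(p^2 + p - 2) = (p - 5)/(p - 1)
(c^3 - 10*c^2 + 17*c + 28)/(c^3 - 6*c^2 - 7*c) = (c - 4)/c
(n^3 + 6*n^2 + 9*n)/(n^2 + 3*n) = n + 3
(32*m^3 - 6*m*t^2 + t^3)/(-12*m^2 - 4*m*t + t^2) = (16*m^2 - 8*m*t + t^2)/(-6*m + t)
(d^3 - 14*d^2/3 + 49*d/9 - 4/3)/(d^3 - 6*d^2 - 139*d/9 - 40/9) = (-9*d^3 + 42*d^2 - 49*d + 12)/(-9*d^3 + 54*d^2 + 139*d + 40)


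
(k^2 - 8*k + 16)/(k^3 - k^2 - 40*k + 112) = 1/(k + 7)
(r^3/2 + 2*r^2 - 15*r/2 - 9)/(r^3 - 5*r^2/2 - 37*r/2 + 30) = (r^3 + 4*r^2 - 15*r - 18)/(2*r^3 - 5*r^2 - 37*r + 60)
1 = 1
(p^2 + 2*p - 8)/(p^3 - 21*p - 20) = (p - 2)/(p^2 - 4*p - 5)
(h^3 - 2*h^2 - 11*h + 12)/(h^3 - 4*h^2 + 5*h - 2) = (h^2 - h - 12)/(h^2 - 3*h + 2)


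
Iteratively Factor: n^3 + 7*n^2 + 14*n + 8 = (n + 1)*(n^2 + 6*n + 8) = (n + 1)*(n + 2)*(n + 4)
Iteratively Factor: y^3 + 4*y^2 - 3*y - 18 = (y - 2)*(y^2 + 6*y + 9) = (y - 2)*(y + 3)*(y + 3)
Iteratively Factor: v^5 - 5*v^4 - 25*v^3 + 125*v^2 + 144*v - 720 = (v - 3)*(v^4 - 2*v^3 - 31*v^2 + 32*v + 240) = (v - 5)*(v - 3)*(v^3 + 3*v^2 - 16*v - 48) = (v - 5)*(v - 3)*(v + 4)*(v^2 - v - 12) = (v - 5)*(v - 4)*(v - 3)*(v + 4)*(v + 3)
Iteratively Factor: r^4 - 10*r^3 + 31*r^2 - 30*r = (r - 3)*(r^3 - 7*r^2 + 10*r) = r*(r - 3)*(r^2 - 7*r + 10) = r*(r - 3)*(r - 2)*(r - 5)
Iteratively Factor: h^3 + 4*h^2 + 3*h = (h)*(h^2 + 4*h + 3) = h*(h + 1)*(h + 3)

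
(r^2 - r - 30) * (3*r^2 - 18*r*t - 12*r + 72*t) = 3*r^4 - 18*r^3*t - 15*r^3 + 90*r^2*t - 78*r^2 + 468*r*t + 360*r - 2160*t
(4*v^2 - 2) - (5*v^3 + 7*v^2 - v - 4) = -5*v^3 - 3*v^2 + v + 2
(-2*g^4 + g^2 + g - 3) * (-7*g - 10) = 14*g^5 + 20*g^4 - 7*g^3 - 17*g^2 + 11*g + 30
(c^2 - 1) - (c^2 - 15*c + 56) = 15*c - 57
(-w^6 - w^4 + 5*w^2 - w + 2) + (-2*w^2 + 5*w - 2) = -w^6 - w^4 + 3*w^2 + 4*w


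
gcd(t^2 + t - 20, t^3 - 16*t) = t - 4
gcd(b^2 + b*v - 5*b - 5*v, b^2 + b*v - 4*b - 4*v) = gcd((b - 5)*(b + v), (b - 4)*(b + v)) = b + v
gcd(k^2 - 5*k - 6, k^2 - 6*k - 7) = k + 1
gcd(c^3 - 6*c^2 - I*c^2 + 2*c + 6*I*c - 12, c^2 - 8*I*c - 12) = c - 2*I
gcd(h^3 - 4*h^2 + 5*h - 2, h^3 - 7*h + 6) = h^2 - 3*h + 2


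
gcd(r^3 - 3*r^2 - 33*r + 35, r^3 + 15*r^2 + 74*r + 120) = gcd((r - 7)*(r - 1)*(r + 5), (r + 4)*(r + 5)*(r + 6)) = r + 5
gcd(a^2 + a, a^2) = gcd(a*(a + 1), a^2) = a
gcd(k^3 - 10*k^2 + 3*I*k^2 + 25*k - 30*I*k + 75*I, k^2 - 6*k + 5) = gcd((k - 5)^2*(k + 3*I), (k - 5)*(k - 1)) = k - 5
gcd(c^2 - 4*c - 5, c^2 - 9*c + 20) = c - 5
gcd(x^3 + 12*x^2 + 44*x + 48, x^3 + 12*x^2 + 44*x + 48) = x^3 + 12*x^2 + 44*x + 48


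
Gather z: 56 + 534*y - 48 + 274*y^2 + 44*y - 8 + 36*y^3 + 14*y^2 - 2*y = 36*y^3 + 288*y^2 + 576*y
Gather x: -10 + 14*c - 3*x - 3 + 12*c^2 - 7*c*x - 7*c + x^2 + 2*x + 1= 12*c^2 + 7*c + x^2 + x*(-7*c - 1) - 12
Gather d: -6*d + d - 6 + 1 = -5*d - 5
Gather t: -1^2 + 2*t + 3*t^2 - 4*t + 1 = 3*t^2 - 2*t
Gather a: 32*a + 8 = 32*a + 8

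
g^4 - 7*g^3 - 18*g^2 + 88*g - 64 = (g - 8)*(g - 2)*(g - 1)*(g + 4)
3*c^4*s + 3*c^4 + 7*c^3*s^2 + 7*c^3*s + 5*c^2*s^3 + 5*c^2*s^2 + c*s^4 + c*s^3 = (c + s)^2*(3*c + s)*(c*s + c)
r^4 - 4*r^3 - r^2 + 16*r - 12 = (r - 3)*(r - 2)*(r - 1)*(r + 2)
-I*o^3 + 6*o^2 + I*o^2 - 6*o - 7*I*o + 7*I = (o - I)*(o + 7*I)*(-I*o + I)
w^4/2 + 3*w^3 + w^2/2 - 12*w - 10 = (w/2 + 1)*(w - 2)*(w + 1)*(w + 5)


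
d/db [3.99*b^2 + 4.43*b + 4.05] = 7.98*b + 4.43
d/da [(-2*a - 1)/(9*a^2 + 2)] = 2*(9*a^2 + 9*a - 2)/(81*a^4 + 36*a^2 + 4)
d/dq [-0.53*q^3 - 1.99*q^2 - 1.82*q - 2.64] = -1.59*q^2 - 3.98*q - 1.82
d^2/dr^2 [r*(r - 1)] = 2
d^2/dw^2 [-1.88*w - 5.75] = 0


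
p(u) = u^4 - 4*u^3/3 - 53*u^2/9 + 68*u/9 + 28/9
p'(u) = 4*u^3 - 4*u^2 - 106*u/9 + 68/9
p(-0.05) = 2.72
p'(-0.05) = 8.13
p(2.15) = 0.25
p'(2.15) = 3.50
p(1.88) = 0.13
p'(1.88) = -2.15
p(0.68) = 5.32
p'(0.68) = -1.05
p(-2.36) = 1.03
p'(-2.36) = -39.50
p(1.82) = 0.29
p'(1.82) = -3.02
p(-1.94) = -9.81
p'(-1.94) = -13.86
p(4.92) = 324.89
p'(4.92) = 329.17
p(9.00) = 5183.11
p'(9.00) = 2493.56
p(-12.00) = 22104.44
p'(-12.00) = -7339.11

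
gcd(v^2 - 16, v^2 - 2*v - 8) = v - 4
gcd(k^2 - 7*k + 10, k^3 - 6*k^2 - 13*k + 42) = k - 2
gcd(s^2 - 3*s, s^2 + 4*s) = s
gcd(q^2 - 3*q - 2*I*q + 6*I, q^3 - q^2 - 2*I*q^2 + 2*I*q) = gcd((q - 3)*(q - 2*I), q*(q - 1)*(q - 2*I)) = q - 2*I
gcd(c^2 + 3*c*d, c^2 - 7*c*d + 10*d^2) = 1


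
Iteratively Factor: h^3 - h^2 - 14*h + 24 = (h - 2)*(h^2 + h - 12) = (h - 2)*(h + 4)*(h - 3)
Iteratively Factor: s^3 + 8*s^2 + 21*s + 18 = (s + 3)*(s^2 + 5*s + 6) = (s + 2)*(s + 3)*(s + 3)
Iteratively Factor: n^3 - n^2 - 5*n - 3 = (n + 1)*(n^2 - 2*n - 3) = (n + 1)^2*(n - 3)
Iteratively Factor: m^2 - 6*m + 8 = (m - 4)*(m - 2)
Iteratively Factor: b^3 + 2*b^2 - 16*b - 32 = (b - 4)*(b^2 + 6*b + 8) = (b - 4)*(b + 4)*(b + 2)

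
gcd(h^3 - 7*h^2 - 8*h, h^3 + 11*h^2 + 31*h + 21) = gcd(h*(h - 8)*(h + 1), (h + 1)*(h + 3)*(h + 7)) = h + 1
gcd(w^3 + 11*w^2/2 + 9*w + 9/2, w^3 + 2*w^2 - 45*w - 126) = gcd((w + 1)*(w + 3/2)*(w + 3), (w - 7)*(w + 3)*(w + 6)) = w + 3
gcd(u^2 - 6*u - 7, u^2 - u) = 1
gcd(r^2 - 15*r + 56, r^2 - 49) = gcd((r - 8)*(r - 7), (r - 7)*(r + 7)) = r - 7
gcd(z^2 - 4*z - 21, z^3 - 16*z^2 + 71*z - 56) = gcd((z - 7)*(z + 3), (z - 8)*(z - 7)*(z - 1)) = z - 7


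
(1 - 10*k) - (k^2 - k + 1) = -k^2 - 9*k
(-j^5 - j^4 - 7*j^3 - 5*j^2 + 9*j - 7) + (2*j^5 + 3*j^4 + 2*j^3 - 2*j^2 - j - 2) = j^5 + 2*j^4 - 5*j^3 - 7*j^2 + 8*j - 9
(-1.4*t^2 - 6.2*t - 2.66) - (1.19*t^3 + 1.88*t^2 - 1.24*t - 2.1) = -1.19*t^3 - 3.28*t^2 - 4.96*t - 0.56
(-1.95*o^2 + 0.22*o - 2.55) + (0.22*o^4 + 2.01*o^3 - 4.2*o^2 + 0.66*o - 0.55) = 0.22*o^4 + 2.01*o^3 - 6.15*o^2 + 0.88*o - 3.1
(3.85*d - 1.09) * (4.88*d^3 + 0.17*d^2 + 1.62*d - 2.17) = 18.788*d^4 - 4.6647*d^3 + 6.0517*d^2 - 10.1203*d + 2.3653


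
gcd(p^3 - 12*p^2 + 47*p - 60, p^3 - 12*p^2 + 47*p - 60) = p^3 - 12*p^2 + 47*p - 60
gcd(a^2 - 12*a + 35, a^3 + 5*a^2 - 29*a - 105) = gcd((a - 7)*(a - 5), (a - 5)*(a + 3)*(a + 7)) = a - 5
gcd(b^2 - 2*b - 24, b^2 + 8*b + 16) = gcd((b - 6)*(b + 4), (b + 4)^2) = b + 4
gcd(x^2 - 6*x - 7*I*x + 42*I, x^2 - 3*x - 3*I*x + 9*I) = 1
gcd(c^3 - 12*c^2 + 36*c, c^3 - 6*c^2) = c^2 - 6*c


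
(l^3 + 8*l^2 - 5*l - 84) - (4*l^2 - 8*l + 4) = l^3 + 4*l^2 + 3*l - 88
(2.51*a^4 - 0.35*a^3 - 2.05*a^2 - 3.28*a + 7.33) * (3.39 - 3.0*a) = -7.53*a^5 + 9.5589*a^4 + 4.9635*a^3 + 2.8905*a^2 - 33.1092*a + 24.8487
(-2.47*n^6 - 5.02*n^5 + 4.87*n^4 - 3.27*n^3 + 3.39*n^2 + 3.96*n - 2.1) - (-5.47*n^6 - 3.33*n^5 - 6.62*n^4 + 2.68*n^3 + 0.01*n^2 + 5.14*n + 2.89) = 3.0*n^6 - 1.69*n^5 + 11.49*n^4 - 5.95*n^3 + 3.38*n^2 - 1.18*n - 4.99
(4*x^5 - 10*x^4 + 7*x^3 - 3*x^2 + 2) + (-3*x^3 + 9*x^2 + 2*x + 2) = 4*x^5 - 10*x^4 + 4*x^3 + 6*x^2 + 2*x + 4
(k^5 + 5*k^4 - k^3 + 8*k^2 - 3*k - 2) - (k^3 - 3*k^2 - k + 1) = k^5 + 5*k^4 - 2*k^3 + 11*k^2 - 2*k - 3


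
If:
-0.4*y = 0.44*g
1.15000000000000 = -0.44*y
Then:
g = 2.38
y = -2.61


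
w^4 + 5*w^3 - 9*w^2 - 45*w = w*(w - 3)*(w + 3)*(w + 5)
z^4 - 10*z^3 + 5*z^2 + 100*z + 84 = (z - 7)*(z - 6)*(z + 1)*(z + 2)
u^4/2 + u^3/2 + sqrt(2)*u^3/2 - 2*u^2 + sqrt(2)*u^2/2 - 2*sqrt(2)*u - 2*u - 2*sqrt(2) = (u - 2)*(u + 1)*(sqrt(2)*u/2 + 1)*(sqrt(2)*u/2 + sqrt(2))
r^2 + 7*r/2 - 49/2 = (r - 7/2)*(r + 7)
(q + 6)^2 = q^2 + 12*q + 36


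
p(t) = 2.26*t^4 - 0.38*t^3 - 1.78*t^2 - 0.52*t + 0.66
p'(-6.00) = -1972.84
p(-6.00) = 2950.74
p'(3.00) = 222.62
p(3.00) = 155.88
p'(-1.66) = -39.10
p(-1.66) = 15.52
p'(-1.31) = -18.14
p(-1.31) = 5.80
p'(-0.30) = 0.20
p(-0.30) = 0.68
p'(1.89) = 49.71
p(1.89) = 19.59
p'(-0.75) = -2.30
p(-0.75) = 0.92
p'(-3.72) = -468.42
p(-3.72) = 430.32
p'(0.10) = -0.88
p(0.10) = 0.59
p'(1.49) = 21.55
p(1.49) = 5.82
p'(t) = 9.04*t^3 - 1.14*t^2 - 3.56*t - 0.52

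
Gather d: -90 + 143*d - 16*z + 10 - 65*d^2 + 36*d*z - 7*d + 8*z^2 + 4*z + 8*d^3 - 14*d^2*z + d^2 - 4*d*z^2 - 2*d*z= 8*d^3 + d^2*(-14*z - 64) + d*(-4*z^2 + 34*z + 136) + 8*z^2 - 12*z - 80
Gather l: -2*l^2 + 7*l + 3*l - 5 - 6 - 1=-2*l^2 + 10*l - 12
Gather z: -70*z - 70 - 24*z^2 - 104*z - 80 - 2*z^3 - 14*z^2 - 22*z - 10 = -2*z^3 - 38*z^2 - 196*z - 160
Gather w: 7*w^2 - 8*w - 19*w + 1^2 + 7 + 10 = 7*w^2 - 27*w + 18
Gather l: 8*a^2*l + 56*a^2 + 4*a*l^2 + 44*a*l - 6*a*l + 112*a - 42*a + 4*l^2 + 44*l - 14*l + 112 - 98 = 56*a^2 + 70*a + l^2*(4*a + 4) + l*(8*a^2 + 38*a + 30) + 14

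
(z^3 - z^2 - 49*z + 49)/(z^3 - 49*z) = (z - 1)/z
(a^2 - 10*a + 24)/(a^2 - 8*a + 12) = (a - 4)/(a - 2)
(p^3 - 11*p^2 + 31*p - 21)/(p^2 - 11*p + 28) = (p^2 - 4*p + 3)/(p - 4)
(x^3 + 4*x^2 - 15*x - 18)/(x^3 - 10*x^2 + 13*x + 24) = (x + 6)/(x - 8)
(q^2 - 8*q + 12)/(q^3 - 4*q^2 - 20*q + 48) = 1/(q + 4)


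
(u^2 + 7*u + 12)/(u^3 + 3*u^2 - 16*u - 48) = 1/(u - 4)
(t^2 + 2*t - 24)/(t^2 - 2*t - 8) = (t + 6)/(t + 2)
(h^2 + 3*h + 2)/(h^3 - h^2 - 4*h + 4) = (h + 1)/(h^2 - 3*h + 2)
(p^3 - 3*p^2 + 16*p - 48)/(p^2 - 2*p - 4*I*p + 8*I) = (p^2 + p*(-3 + 4*I) - 12*I)/(p - 2)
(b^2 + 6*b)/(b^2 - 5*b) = (b + 6)/(b - 5)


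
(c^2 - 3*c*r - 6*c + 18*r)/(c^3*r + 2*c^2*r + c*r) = (c^2 - 3*c*r - 6*c + 18*r)/(c*r*(c^2 + 2*c + 1))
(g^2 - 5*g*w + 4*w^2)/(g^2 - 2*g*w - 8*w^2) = (g - w)/(g + 2*w)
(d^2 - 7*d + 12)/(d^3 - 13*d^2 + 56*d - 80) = (d - 3)/(d^2 - 9*d + 20)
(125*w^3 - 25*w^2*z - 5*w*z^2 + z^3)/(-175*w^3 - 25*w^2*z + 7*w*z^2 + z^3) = (-5*w + z)/(7*w + z)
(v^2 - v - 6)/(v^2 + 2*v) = (v - 3)/v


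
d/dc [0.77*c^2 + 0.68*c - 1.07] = 1.54*c + 0.68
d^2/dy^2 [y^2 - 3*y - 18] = 2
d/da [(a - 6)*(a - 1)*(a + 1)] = 3*a^2 - 12*a - 1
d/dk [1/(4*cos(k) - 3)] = 4*sin(k)/(4*cos(k) - 3)^2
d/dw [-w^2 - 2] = -2*w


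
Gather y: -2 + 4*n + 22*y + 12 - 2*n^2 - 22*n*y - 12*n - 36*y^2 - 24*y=-2*n^2 - 8*n - 36*y^2 + y*(-22*n - 2) + 10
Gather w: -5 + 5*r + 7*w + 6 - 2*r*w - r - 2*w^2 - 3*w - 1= 4*r - 2*w^2 + w*(4 - 2*r)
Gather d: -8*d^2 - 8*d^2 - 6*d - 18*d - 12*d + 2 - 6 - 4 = -16*d^2 - 36*d - 8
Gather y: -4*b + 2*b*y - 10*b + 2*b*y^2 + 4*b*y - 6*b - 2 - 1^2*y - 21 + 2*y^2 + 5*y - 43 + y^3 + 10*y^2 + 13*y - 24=-20*b + y^3 + y^2*(2*b + 12) + y*(6*b + 17) - 90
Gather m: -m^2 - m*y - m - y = -m^2 + m*(-y - 1) - y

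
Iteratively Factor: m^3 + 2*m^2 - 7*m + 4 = (m - 1)*(m^2 + 3*m - 4) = (m - 1)^2*(m + 4)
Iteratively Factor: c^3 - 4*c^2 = (c - 4)*(c^2) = c*(c - 4)*(c)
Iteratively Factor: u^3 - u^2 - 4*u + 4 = (u - 1)*(u^2 - 4) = (u - 2)*(u - 1)*(u + 2)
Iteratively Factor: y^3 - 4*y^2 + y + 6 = (y - 3)*(y^2 - y - 2) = (y - 3)*(y + 1)*(y - 2)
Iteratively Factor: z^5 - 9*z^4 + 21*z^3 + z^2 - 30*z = (z - 3)*(z^4 - 6*z^3 + 3*z^2 + 10*z) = (z - 3)*(z + 1)*(z^3 - 7*z^2 + 10*z) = z*(z - 3)*(z + 1)*(z^2 - 7*z + 10) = z*(z - 3)*(z - 2)*(z + 1)*(z - 5)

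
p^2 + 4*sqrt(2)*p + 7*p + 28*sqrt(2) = (p + 7)*(p + 4*sqrt(2))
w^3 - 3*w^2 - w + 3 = (w - 3)*(w - 1)*(w + 1)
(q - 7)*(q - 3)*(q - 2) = q^3 - 12*q^2 + 41*q - 42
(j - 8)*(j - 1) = j^2 - 9*j + 8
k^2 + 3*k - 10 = (k - 2)*(k + 5)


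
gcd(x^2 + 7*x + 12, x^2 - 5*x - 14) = 1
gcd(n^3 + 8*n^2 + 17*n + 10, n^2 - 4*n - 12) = n + 2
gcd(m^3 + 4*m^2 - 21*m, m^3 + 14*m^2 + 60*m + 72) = 1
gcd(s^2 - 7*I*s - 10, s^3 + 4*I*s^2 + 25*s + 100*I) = s - 5*I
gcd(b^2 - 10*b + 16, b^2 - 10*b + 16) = b^2 - 10*b + 16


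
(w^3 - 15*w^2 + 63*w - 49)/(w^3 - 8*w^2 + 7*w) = (w - 7)/w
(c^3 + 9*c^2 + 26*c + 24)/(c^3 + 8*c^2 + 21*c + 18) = (c + 4)/(c + 3)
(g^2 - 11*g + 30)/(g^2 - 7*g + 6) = (g - 5)/(g - 1)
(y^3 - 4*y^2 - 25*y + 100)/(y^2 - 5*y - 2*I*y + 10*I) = (y^2 + y - 20)/(y - 2*I)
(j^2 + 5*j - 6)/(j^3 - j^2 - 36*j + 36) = 1/(j - 6)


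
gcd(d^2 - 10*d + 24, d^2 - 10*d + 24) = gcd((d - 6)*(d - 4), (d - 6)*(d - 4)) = d^2 - 10*d + 24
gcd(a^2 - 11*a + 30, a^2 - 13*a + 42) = a - 6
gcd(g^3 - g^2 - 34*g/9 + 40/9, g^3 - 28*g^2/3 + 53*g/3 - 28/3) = g - 4/3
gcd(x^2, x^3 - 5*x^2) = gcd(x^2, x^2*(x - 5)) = x^2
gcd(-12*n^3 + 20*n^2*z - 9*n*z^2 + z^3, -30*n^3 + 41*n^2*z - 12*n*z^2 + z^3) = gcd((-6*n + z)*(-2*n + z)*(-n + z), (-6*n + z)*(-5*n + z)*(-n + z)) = 6*n^2 - 7*n*z + z^2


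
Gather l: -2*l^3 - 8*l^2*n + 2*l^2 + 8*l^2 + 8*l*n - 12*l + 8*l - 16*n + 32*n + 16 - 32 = -2*l^3 + l^2*(10 - 8*n) + l*(8*n - 4) + 16*n - 16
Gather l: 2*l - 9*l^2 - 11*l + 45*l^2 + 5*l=36*l^2 - 4*l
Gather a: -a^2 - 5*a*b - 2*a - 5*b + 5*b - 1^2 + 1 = -a^2 + a*(-5*b - 2)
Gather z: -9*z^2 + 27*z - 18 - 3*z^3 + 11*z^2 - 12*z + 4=-3*z^3 + 2*z^2 + 15*z - 14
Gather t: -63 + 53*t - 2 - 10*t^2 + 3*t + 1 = -10*t^2 + 56*t - 64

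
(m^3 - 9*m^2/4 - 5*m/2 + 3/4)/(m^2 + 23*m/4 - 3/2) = (m^2 - 2*m - 3)/(m + 6)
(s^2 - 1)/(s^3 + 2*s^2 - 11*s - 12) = (s - 1)/(s^2 + s - 12)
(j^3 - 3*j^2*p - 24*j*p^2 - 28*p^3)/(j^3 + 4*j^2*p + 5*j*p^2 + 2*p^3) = (j^2 - 5*j*p - 14*p^2)/(j^2 + 2*j*p + p^2)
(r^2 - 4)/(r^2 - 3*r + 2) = (r + 2)/(r - 1)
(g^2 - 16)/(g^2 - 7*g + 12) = (g + 4)/(g - 3)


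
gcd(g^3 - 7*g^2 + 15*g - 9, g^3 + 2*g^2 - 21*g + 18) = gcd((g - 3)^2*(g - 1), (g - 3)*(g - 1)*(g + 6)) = g^2 - 4*g + 3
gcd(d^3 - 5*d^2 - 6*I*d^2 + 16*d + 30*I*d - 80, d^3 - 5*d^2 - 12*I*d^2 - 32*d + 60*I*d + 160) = d^2 + d*(-5 - 8*I) + 40*I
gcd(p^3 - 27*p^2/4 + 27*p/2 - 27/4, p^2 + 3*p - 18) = p - 3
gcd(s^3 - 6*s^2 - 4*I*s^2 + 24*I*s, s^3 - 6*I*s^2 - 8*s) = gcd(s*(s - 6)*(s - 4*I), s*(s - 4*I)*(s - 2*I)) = s^2 - 4*I*s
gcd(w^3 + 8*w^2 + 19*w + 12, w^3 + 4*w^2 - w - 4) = w^2 + 5*w + 4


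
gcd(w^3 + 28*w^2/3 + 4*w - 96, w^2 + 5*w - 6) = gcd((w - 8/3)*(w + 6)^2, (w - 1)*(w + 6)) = w + 6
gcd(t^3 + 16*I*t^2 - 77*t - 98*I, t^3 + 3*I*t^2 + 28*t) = t + 7*I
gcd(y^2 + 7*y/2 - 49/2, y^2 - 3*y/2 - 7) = y - 7/2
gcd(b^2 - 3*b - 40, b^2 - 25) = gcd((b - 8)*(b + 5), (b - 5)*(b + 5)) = b + 5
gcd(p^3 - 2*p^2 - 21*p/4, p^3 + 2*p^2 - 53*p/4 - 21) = p^2 - 2*p - 21/4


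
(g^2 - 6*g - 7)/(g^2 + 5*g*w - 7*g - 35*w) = (g + 1)/(g + 5*w)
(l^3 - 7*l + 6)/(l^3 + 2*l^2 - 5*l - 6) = (l - 1)/(l + 1)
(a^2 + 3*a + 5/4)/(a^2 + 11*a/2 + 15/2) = (a + 1/2)/(a + 3)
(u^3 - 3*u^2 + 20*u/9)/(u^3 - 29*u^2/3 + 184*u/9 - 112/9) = u*(3*u - 5)/(3*u^2 - 25*u + 28)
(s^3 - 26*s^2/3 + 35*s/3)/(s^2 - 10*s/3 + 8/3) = s*(3*s^2 - 26*s + 35)/(3*s^2 - 10*s + 8)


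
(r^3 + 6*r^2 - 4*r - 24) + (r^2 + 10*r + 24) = r^3 + 7*r^2 + 6*r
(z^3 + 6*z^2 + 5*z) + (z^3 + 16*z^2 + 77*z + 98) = 2*z^3 + 22*z^2 + 82*z + 98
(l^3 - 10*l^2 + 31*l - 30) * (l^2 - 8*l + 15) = l^5 - 18*l^4 + 126*l^3 - 428*l^2 + 705*l - 450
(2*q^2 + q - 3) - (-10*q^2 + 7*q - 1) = 12*q^2 - 6*q - 2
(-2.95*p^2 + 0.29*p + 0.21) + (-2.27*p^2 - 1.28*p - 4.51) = -5.22*p^2 - 0.99*p - 4.3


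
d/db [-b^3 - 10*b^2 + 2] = b*(-3*b - 20)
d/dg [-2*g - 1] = -2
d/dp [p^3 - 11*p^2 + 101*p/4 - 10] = 3*p^2 - 22*p + 101/4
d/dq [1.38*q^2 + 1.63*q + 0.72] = 2.76*q + 1.63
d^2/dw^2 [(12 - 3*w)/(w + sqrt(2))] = 6*(sqrt(2) + 4)/(w + sqrt(2))^3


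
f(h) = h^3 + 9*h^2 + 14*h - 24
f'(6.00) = 230.00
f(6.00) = 600.00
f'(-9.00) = 95.00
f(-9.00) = -150.00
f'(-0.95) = -0.39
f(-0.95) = -30.03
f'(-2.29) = -11.49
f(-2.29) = -20.87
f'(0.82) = 30.78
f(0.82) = -5.92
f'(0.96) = 34.04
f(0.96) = -1.38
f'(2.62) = 81.75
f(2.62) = 92.44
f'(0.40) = 21.68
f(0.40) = -16.90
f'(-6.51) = 23.96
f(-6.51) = -9.61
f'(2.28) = 70.64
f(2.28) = 66.56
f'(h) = 3*h^2 + 18*h + 14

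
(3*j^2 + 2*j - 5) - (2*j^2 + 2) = j^2 + 2*j - 7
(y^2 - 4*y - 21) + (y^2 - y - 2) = 2*y^2 - 5*y - 23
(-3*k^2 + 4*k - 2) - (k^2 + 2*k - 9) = -4*k^2 + 2*k + 7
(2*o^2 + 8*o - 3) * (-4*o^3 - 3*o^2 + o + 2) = -8*o^5 - 38*o^4 - 10*o^3 + 21*o^2 + 13*o - 6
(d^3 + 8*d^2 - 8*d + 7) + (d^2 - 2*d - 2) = d^3 + 9*d^2 - 10*d + 5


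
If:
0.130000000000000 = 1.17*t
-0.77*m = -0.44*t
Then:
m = 0.06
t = 0.11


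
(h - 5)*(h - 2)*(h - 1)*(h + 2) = h^4 - 6*h^3 + h^2 + 24*h - 20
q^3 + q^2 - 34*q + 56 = (q - 4)*(q - 2)*(q + 7)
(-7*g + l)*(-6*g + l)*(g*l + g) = 42*g^3*l + 42*g^3 - 13*g^2*l^2 - 13*g^2*l + g*l^3 + g*l^2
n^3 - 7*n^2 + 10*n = n*(n - 5)*(n - 2)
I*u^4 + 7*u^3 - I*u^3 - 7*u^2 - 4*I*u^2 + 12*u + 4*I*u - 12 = (u - 6*I)*(u - 2*I)*(u + I)*(I*u - I)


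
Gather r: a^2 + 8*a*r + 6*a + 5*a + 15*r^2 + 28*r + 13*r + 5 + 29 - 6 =a^2 + 11*a + 15*r^2 + r*(8*a + 41) + 28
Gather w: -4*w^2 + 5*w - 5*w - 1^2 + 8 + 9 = 16 - 4*w^2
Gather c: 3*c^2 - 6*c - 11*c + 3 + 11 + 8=3*c^2 - 17*c + 22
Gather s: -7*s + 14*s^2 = 14*s^2 - 7*s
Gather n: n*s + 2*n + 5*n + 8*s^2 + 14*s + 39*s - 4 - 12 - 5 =n*(s + 7) + 8*s^2 + 53*s - 21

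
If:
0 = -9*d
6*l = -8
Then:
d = 0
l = -4/3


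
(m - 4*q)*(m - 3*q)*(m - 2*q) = m^3 - 9*m^2*q + 26*m*q^2 - 24*q^3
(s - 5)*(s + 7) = s^2 + 2*s - 35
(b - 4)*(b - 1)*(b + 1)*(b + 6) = b^4 + 2*b^3 - 25*b^2 - 2*b + 24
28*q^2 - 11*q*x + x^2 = (-7*q + x)*(-4*q + x)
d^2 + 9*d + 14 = (d + 2)*(d + 7)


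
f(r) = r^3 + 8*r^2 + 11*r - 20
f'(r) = 3*r^2 + 16*r + 11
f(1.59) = 21.73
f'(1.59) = 44.02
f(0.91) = -2.61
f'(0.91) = 28.04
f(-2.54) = -12.71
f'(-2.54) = -10.29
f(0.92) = -2.33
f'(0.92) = 28.26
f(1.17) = 5.42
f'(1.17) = 33.83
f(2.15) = 50.57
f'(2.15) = 59.27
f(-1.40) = -22.46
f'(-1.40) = -5.52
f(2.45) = 69.68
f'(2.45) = 68.21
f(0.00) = -20.00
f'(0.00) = 11.00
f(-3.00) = -8.00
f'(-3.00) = -10.00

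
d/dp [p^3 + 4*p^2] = p*(3*p + 8)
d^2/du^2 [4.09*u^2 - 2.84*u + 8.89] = 8.18000000000000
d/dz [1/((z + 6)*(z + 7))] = (-2*z - 13)/(z^4 + 26*z^3 + 253*z^2 + 1092*z + 1764)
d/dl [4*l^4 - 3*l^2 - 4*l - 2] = 16*l^3 - 6*l - 4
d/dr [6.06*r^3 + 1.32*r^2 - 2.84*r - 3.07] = 18.18*r^2 + 2.64*r - 2.84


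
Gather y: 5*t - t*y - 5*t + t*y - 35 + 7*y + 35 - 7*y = 0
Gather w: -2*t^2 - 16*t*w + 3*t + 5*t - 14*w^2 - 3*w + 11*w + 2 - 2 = -2*t^2 + 8*t - 14*w^2 + w*(8 - 16*t)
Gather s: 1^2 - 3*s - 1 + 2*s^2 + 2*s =2*s^2 - s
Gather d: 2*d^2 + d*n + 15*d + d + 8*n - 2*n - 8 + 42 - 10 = 2*d^2 + d*(n + 16) + 6*n + 24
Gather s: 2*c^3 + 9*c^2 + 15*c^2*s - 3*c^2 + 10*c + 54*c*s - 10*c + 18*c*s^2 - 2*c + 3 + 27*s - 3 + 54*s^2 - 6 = 2*c^3 + 6*c^2 - 2*c + s^2*(18*c + 54) + s*(15*c^2 + 54*c + 27) - 6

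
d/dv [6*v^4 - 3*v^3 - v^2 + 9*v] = 24*v^3 - 9*v^2 - 2*v + 9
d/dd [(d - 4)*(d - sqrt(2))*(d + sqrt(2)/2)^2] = 4*d^3 - 12*d^2 - 3*d - sqrt(2)/2 + 6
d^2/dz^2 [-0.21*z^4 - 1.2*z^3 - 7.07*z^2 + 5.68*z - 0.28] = -2.52*z^2 - 7.2*z - 14.14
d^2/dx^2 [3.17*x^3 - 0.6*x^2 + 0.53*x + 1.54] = 19.02*x - 1.2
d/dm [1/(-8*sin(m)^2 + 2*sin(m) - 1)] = 2*(8*sin(m) - 1)*cos(m)/(8*sin(m)^2 - 2*sin(m) + 1)^2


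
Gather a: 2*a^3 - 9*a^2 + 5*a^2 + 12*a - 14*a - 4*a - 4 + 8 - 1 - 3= 2*a^3 - 4*a^2 - 6*a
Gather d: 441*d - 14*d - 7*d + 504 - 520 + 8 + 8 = 420*d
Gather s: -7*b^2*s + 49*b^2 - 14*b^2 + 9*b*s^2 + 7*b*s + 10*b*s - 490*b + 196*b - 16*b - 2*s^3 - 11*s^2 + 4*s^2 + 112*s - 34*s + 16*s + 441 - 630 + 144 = 35*b^2 - 310*b - 2*s^3 + s^2*(9*b - 7) + s*(-7*b^2 + 17*b + 94) - 45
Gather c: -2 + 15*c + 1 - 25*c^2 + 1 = -25*c^2 + 15*c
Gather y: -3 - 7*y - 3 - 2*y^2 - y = -2*y^2 - 8*y - 6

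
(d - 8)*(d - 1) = d^2 - 9*d + 8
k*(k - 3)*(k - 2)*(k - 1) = k^4 - 6*k^3 + 11*k^2 - 6*k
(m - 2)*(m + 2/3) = m^2 - 4*m/3 - 4/3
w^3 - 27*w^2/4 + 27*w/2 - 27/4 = (w - 3)^2*(w - 3/4)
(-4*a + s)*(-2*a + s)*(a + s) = 8*a^3 + 2*a^2*s - 5*a*s^2 + s^3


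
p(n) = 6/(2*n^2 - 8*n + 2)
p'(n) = 6*(8 - 4*n)/(2*n^2 - 8*n + 2)^2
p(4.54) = 0.87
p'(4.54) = -1.28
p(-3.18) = 0.13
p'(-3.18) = 0.05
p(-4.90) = 0.07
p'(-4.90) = 0.02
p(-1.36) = 0.36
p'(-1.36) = 0.29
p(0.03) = 3.41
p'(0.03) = 15.23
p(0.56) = -3.24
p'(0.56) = 10.07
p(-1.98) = 0.23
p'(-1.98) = 0.14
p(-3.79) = 0.10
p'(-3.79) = 0.04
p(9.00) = 0.07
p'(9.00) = -0.02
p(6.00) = 0.23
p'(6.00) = -0.14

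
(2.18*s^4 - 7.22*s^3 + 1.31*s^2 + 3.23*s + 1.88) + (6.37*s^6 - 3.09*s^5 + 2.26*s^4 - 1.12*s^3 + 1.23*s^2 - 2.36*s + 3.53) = 6.37*s^6 - 3.09*s^5 + 4.44*s^4 - 8.34*s^3 + 2.54*s^2 + 0.87*s + 5.41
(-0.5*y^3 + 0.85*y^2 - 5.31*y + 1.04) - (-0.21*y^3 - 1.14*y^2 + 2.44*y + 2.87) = -0.29*y^3 + 1.99*y^2 - 7.75*y - 1.83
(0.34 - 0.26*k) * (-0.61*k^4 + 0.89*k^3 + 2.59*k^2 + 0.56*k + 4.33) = 0.1586*k^5 - 0.4388*k^4 - 0.3708*k^3 + 0.735*k^2 - 0.9354*k + 1.4722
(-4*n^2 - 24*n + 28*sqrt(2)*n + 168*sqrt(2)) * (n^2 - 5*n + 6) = -4*n^4 - 4*n^3 + 28*sqrt(2)*n^3 + 28*sqrt(2)*n^2 + 96*n^2 - 672*sqrt(2)*n - 144*n + 1008*sqrt(2)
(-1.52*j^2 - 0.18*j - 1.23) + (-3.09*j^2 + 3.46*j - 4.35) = -4.61*j^2 + 3.28*j - 5.58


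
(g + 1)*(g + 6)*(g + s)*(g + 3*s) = g^4 + 4*g^3*s + 7*g^3 + 3*g^2*s^2 + 28*g^2*s + 6*g^2 + 21*g*s^2 + 24*g*s + 18*s^2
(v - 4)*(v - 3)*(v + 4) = v^3 - 3*v^2 - 16*v + 48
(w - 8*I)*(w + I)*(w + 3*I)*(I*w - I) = I*w^4 + 4*w^3 - I*w^3 - 4*w^2 + 29*I*w^2 - 24*w - 29*I*w + 24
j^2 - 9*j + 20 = (j - 5)*(j - 4)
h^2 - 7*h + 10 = (h - 5)*(h - 2)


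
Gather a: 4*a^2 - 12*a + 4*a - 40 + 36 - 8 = 4*a^2 - 8*a - 12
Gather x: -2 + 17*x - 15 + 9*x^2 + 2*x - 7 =9*x^2 + 19*x - 24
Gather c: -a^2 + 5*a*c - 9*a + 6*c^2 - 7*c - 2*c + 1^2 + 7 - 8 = -a^2 - 9*a + 6*c^2 + c*(5*a - 9)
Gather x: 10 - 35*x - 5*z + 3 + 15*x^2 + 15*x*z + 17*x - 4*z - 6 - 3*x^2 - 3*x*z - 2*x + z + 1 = 12*x^2 + x*(12*z - 20) - 8*z + 8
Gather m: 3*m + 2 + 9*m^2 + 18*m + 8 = 9*m^2 + 21*m + 10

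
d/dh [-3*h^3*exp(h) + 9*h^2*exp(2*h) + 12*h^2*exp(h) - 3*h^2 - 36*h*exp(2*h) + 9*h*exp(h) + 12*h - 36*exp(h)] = -3*h^3*exp(h) + 18*h^2*exp(2*h) + 3*h^2*exp(h) - 54*h*exp(2*h) + 33*h*exp(h) - 6*h - 36*exp(2*h) - 27*exp(h) + 12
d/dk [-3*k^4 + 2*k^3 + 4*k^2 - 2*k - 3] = -12*k^3 + 6*k^2 + 8*k - 2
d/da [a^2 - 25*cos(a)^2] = 2*a + 25*sin(2*a)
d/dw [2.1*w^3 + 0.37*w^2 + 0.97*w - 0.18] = 6.3*w^2 + 0.74*w + 0.97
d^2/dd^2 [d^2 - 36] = 2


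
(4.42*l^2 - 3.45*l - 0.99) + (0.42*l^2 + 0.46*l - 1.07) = 4.84*l^2 - 2.99*l - 2.06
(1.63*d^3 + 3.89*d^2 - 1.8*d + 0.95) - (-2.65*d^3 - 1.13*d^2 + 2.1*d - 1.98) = 4.28*d^3 + 5.02*d^2 - 3.9*d + 2.93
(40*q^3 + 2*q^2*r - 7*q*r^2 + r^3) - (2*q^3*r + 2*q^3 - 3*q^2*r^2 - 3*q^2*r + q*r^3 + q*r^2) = -2*q^3*r + 38*q^3 + 3*q^2*r^2 + 5*q^2*r - q*r^3 - 8*q*r^2 + r^3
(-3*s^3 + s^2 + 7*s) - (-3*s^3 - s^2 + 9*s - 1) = 2*s^2 - 2*s + 1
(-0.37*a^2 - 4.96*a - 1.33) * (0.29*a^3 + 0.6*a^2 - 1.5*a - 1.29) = -0.1073*a^5 - 1.6604*a^4 - 2.8067*a^3 + 7.1193*a^2 + 8.3934*a + 1.7157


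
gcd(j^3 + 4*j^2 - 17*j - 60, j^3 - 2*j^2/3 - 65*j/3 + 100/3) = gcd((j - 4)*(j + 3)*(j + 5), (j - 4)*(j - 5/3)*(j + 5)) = j^2 + j - 20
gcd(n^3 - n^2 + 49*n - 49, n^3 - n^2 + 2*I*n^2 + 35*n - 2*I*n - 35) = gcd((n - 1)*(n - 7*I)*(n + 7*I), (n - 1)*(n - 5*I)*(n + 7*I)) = n^2 + n*(-1 + 7*I) - 7*I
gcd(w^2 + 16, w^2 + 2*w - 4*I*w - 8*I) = w - 4*I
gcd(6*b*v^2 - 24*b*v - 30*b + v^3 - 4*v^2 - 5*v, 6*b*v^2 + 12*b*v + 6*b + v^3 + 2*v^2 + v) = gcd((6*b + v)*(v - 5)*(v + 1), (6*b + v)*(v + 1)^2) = 6*b*v + 6*b + v^2 + v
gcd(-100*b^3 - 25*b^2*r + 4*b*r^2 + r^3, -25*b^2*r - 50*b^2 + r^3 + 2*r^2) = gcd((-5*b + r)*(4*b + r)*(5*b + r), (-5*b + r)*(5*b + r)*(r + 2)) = -25*b^2 + r^2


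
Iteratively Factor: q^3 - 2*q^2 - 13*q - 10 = (q + 1)*(q^2 - 3*q - 10) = (q + 1)*(q + 2)*(q - 5)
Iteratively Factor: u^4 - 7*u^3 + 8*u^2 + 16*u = (u - 4)*(u^3 - 3*u^2 - 4*u) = (u - 4)*(u + 1)*(u^2 - 4*u) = (u - 4)^2*(u + 1)*(u)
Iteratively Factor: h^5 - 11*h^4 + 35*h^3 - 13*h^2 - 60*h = (h - 4)*(h^4 - 7*h^3 + 7*h^2 + 15*h) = (h - 4)*(h + 1)*(h^3 - 8*h^2 + 15*h) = (h - 5)*(h - 4)*(h + 1)*(h^2 - 3*h) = (h - 5)*(h - 4)*(h - 3)*(h + 1)*(h)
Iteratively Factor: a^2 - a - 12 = (a - 4)*(a + 3)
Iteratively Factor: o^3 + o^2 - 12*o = (o - 3)*(o^2 + 4*o) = o*(o - 3)*(o + 4)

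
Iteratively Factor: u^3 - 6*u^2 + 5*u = (u - 5)*(u^2 - u) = u*(u - 5)*(u - 1)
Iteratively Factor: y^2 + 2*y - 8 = (y + 4)*(y - 2)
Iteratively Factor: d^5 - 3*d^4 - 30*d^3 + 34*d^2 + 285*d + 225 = (d - 5)*(d^4 + 2*d^3 - 20*d^2 - 66*d - 45) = (d - 5)^2*(d^3 + 7*d^2 + 15*d + 9) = (d - 5)^2*(d + 1)*(d^2 + 6*d + 9) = (d - 5)^2*(d + 1)*(d + 3)*(d + 3)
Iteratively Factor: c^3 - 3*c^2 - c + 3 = (c - 1)*(c^2 - 2*c - 3) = (c - 3)*(c - 1)*(c + 1)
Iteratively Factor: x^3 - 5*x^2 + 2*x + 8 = (x - 4)*(x^2 - x - 2) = (x - 4)*(x + 1)*(x - 2)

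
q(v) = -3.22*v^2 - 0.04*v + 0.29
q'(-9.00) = 57.92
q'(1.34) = -8.67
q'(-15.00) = 96.56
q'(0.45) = -2.94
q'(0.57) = -3.71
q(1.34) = -5.55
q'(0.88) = -5.71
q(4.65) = -69.52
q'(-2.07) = 13.29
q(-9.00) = -260.17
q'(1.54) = -9.96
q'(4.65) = -29.99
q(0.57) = -0.78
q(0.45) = -0.38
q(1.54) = -7.41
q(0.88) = -2.24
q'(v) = -6.44*v - 0.04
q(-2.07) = -13.42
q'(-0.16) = 0.99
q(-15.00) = -723.61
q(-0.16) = 0.21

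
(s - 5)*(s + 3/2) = s^2 - 7*s/2 - 15/2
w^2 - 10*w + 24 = (w - 6)*(w - 4)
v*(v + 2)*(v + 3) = v^3 + 5*v^2 + 6*v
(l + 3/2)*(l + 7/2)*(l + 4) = l^3 + 9*l^2 + 101*l/4 + 21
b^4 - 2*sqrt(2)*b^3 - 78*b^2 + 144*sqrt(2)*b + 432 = (b - 6*sqrt(2))*(b - 3*sqrt(2))*(b + sqrt(2))*(b + 6*sqrt(2))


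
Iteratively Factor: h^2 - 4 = (h + 2)*(h - 2)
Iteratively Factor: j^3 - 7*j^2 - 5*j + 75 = (j - 5)*(j^2 - 2*j - 15) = (j - 5)*(j + 3)*(j - 5)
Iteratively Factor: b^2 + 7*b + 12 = (b + 3)*(b + 4)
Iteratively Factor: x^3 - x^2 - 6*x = (x)*(x^2 - x - 6) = x*(x + 2)*(x - 3)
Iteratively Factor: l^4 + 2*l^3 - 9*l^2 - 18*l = (l + 2)*(l^3 - 9*l) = (l + 2)*(l + 3)*(l^2 - 3*l) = l*(l + 2)*(l + 3)*(l - 3)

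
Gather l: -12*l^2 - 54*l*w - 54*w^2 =-12*l^2 - 54*l*w - 54*w^2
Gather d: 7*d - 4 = 7*d - 4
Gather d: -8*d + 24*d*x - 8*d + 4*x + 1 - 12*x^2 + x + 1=d*(24*x - 16) - 12*x^2 + 5*x + 2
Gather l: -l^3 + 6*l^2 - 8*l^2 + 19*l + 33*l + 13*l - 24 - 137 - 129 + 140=-l^3 - 2*l^2 + 65*l - 150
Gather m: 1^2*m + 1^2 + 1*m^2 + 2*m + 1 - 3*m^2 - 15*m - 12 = -2*m^2 - 12*m - 10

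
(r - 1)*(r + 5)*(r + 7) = r^3 + 11*r^2 + 23*r - 35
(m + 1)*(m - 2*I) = m^2 + m - 2*I*m - 2*I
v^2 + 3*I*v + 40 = (v - 5*I)*(v + 8*I)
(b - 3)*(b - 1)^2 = b^3 - 5*b^2 + 7*b - 3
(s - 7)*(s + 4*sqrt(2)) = s^2 - 7*s + 4*sqrt(2)*s - 28*sqrt(2)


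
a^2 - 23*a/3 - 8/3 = (a - 8)*(a + 1/3)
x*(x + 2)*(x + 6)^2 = x^4 + 14*x^3 + 60*x^2 + 72*x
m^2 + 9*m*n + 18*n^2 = (m + 3*n)*(m + 6*n)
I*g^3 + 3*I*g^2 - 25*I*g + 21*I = (g - 3)*(g + 7)*(I*g - I)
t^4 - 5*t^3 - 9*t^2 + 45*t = t*(t - 5)*(t - 3)*(t + 3)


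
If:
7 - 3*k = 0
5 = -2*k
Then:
No Solution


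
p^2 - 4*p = p*(p - 4)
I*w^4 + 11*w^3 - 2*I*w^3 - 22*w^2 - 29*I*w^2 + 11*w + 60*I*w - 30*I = (w - 1)*(w - 6*I)*(w - 5*I)*(I*w - I)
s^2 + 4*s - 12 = (s - 2)*(s + 6)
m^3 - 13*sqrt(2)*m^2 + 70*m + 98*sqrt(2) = (m - 7*sqrt(2))^2*(m + sqrt(2))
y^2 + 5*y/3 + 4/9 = (y + 1/3)*(y + 4/3)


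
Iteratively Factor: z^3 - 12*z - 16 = (z + 2)*(z^2 - 2*z - 8) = (z - 4)*(z + 2)*(z + 2)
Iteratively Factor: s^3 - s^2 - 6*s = (s + 2)*(s^2 - 3*s) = (s - 3)*(s + 2)*(s)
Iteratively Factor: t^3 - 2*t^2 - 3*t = (t + 1)*(t^2 - 3*t) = (t - 3)*(t + 1)*(t)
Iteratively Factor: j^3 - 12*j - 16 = (j + 2)*(j^2 - 2*j - 8) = (j + 2)^2*(j - 4)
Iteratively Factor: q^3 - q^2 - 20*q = (q + 4)*(q^2 - 5*q) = (q - 5)*(q + 4)*(q)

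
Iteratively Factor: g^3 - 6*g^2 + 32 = (g - 4)*(g^2 - 2*g - 8) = (g - 4)*(g + 2)*(g - 4)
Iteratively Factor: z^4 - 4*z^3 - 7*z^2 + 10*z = (z - 5)*(z^3 + z^2 - 2*z) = (z - 5)*(z + 2)*(z^2 - z) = (z - 5)*(z - 1)*(z + 2)*(z)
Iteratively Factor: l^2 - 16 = (l + 4)*(l - 4)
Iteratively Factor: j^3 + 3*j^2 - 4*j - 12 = (j + 3)*(j^2 - 4) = (j - 2)*(j + 3)*(j + 2)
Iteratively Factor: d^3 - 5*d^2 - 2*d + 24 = (d - 4)*(d^2 - d - 6) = (d - 4)*(d - 3)*(d + 2)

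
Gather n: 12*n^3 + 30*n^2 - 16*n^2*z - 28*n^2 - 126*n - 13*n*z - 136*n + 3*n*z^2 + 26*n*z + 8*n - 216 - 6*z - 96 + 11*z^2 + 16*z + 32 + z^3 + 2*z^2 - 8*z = 12*n^3 + n^2*(2 - 16*z) + n*(3*z^2 + 13*z - 254) + z^3 + 13*z^2 + 2*z - 280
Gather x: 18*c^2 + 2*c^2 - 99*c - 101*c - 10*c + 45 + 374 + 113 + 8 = 20*c^2 - 210*c + 540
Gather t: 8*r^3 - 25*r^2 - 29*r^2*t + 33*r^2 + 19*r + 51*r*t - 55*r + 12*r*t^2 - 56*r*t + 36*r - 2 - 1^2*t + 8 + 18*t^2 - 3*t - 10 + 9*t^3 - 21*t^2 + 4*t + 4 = 8*r^3 + 8*r^2 + 9*t^3 + t^2*(12*r - 3) + t*(-29*r^2 - 5*r)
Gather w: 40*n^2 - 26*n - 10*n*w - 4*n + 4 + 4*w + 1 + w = 40*n^2 - 30*n + w*(5 - 10*n) + 5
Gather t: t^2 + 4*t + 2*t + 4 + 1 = t^2 + 6*t + 5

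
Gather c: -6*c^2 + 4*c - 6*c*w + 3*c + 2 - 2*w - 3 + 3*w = -6*c^2 + c*(7 - 6*w) + w - 1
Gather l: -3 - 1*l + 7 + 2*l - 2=l + 2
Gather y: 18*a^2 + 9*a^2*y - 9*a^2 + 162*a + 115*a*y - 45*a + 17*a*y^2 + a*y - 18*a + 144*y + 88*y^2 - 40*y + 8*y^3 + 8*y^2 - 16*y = 9*a^2 + 99*a + 8*y^3 + y^2*(17*a + 96) + y*(9*a^2 + 116*a + 88)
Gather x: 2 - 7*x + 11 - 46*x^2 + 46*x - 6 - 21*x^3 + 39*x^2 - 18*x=-21*x^3 - 7*x^2 + 21*x + 7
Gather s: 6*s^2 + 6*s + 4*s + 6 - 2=6*s^2 + 10*s + 4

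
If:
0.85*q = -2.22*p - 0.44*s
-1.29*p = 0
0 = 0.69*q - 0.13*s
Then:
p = 0.00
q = 0.00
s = 0.00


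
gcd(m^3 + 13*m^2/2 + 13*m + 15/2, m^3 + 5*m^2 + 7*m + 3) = m^2 + 4*m + 3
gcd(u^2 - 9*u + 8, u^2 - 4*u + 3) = u - 1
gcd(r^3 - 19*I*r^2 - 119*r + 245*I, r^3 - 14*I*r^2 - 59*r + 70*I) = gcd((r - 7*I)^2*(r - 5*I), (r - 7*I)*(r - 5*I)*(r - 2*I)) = r^2 - 12*I*r - 35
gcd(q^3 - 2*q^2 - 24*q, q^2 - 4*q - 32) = q + 4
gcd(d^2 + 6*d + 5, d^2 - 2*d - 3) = d + 1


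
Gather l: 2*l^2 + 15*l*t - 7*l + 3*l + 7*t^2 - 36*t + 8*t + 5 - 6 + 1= 2*l^2 + l*(15*t - 4) + 7*t^2 - 28*t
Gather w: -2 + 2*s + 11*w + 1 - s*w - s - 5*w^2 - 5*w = s - 5*w^2 + w*(6 - s) - 1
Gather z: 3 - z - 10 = -z - 7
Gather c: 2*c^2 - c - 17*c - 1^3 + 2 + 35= 2*c^2 - 18*c + 36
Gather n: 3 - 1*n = 3 - n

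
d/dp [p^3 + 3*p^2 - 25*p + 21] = 3*p^2 + 6*p - 25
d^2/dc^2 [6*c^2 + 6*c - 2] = 12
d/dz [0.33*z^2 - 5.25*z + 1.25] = 0.66*z - 5.25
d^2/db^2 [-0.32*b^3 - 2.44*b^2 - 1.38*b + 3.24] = -1.92*b - 4.88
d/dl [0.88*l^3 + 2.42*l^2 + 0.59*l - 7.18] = 2.64*l^2 + 4.84*l + 0.59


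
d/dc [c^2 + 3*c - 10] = 2*c + 3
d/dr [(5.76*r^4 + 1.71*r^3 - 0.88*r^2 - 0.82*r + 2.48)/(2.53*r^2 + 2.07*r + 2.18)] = (29.1456*r^5 + 40.0959*r^4 + 57.3066*r^3 + 11.4364*r^2 - 16.3856*r - 6.9212)/(6.4009*r^4 + 10.4742*r^3 + 15.3157*r^2 + 9.0252*r + 4.7524)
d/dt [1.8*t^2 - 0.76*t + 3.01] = 3.6*t - 0.76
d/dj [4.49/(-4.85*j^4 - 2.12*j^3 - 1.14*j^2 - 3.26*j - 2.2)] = (87.106*j^3 + 28.5564*j^2 + 10.2372*j + 14.6374)/(4.85*j^4 + 2.12*j^3 + 1.14*j^2 + 3.26*j + 2.2)^2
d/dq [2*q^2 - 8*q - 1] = 4*q - 8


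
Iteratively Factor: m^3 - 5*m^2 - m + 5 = (m - 1)*(m^2 - 4*m - 5) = (m - 5)*(m - 1)*(m + 1)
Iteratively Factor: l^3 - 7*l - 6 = (l + 1)*(l^2 - l - 6) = (l - 3)*(l + 1)*(l + 2)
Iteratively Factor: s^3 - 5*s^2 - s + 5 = (s + 1)*(s^2 - 6*s + 5) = (s - 5)*(s + 1)*(s - 1)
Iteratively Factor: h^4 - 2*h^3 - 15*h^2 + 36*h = (h + 4)*(h^3 - 6*h^2 + 9*h) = (h - 3)*(h + 4)*(h^2 - 3*h) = h*(h - 3)*(h + 4)*(h - 3)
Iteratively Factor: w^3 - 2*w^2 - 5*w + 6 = (w - 1)*(w^2 - w - 6) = (w - 1)*(w + 2)*(w - 3)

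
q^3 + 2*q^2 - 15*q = q*(q - 3)*(q + 5)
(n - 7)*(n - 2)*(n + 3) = n^3 - 6*n^2 - 13*n + 42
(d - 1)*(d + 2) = d^2 + d - 2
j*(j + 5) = j^2 + 5*j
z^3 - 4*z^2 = z^2*(z - 4)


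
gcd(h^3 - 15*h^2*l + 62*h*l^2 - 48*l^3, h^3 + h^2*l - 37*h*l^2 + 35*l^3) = h - l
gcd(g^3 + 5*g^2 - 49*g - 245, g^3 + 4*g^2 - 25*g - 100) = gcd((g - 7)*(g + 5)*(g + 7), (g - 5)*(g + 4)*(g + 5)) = g + 5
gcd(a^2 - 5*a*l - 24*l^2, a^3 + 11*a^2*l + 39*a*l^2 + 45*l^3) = a + 3*l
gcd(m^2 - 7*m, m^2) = m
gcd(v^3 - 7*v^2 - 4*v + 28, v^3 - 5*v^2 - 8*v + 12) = v + 2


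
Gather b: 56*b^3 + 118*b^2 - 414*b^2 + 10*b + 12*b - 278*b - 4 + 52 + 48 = 56*b^3 - 296*b^2 - 256*b + 96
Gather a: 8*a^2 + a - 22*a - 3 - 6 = 8*a^2 - 21*a - 9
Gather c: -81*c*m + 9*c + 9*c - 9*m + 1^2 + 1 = c*(18 - 81*m) - 9*m + 2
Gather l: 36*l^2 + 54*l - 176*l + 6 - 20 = 36*l^2 - 122*l - 14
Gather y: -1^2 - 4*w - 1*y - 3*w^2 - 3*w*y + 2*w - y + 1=-3*w^2 - 2*w + y*(-3*w - 2)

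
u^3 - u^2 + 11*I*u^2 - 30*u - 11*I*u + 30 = (u - 1)*(u + 5*I)*(u + 6*I)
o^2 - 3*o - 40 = (o - 8)*(o + 5)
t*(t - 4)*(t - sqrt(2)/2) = t^3 - 4*t^2 - sqrt(2)*t^2/2 + 2*sqrt(2)*t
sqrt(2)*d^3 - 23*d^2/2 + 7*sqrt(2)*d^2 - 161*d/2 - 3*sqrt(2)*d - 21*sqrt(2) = (d + 7)*(d - 6*sqrt(2))*(sqrt(2)*d + 1/2)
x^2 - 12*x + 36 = (x - 6)^2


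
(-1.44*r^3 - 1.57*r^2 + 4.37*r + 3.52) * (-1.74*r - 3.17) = 2.5056*r^4 + 7.2966*r^3 - 2.6269*r^2 - 19.9777*r - 11.1584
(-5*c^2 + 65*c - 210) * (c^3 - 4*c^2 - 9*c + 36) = -5*c^5 + 85*c^4 - 425*c^3 + 75*c^2 + 4230*c - 7560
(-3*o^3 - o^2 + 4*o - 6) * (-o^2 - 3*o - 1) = 3*o^5 + 10*o^4 + 2*o^3 - 5*o^2 + 14*o + 6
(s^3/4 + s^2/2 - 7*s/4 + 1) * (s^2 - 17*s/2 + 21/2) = s^5/4 - 13*s^4/8 - 27*s^3/8 + 169*s^2/8 - 215*s/8 + 21/2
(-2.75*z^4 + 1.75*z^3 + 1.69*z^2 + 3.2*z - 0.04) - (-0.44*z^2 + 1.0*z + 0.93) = -2.75*z^4 + 1.75*z^3 + 2.13*z^2 + 2.2*z - 0.97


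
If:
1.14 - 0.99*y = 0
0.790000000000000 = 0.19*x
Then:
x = 4.16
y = 1.15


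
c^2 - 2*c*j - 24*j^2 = (c - 6*j)*(c + 4*j)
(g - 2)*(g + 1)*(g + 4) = g^3 + 3*g^2 - 6*g - 8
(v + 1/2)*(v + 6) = v^2 + 13*v/2 + 3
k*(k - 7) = k^2 - 7*k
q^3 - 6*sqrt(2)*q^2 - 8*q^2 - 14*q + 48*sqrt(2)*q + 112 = (q - 8)*(q - 7*sqrt(2))*(q + sqrt(2))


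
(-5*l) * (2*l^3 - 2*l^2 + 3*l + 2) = -10*l^4 + 10*l^3 - 15*l^2 - 10*l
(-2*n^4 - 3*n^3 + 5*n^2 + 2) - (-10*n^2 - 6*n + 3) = -2*n^4 - 3*n^3 + 15*n^2 + 6*n - 1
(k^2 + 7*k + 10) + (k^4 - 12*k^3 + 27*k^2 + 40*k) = k^4 - 12*k^3 + 28*k^2 + 47*k + 10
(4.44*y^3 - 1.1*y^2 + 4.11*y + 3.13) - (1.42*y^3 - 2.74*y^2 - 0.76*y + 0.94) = 3.02*y^3 + 1.64*y^2 + 4.87*y + 2.19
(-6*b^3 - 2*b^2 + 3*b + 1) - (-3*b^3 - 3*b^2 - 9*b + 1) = -3*b^3 + b^2 + 12*b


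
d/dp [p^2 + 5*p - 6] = 2*p + 5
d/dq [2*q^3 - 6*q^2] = 6*q*(q - 2)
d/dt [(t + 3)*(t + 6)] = 2*t + 9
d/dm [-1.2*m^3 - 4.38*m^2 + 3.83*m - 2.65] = -3.6*m^2 - 8.76*m + 3.83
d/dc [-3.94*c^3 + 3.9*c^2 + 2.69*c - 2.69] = -11.82*c^2 + 7.8*c + 2.69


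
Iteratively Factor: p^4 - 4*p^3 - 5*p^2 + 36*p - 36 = (p + 3)*(p^3 - 7*p^2 + 16*p - 12) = (p - 2)*(p + 3)*(p^2 - 5*p + 6) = (p - 2)^2*(p + 3)*(p - 3)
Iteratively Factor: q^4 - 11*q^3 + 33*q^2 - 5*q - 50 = (q - 2)*(q^3 - 9*q^2 + 15*q + 25) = (q - 5)*(q - 2)*(q^2 - 4*q - 5) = (q - 5)^2*(q - 2)*(q + 1)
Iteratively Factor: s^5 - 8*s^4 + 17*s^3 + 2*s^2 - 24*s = (s - 3)*(s^4 - 5*s^3 + 2*s^2 + 8*s) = (s - 3)*(s - 2)*(s^3 - 3*s^2 - 4*s) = s*(s - 3)*(s - 2)*(s^2 - 3*s - 4) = s*(s - 4)*(s - 3)*(s - 2)*(s + 1)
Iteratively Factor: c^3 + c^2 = (c + 1)*(c^2) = c*(c + 1)*(c)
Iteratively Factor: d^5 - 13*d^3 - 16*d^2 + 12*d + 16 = (d + 2)*(d^4 - 2*d^3 - 9*d^2 + 2*d + 8) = (d + 2)^2*(d^3 - 4*d^2 - d + 4) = (d - 4)*(d + 2)^2*(d^2 - 1) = (d - 4)*(d - 1)*(d + 2)^2*(d + 1)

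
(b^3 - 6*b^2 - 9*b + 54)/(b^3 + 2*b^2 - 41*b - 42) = (b^2 - 9)/(b^2 + 8*b + 7)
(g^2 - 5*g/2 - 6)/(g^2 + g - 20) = (g + 3/2)/(g + 5)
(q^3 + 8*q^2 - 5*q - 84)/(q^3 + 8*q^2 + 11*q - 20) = (q^2 + 4*q - 21)/(q^2 + 4*q - 5)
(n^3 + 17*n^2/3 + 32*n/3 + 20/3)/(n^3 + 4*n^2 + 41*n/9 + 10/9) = 3*(n + 2)/(3*n + 1)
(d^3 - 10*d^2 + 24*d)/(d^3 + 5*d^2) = (d^2 - 10*d + 24)/(d*(d + 5))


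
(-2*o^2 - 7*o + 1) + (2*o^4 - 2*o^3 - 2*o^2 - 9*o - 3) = 2*o^4 - 2*o^3 - 4*o^2 - 16*o - 2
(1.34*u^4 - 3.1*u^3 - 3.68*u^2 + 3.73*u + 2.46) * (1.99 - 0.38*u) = -0.5092*u^5 + 3.8446*u^4 - 4.7706*u^3 - 8.7406*u^2 + 6.4879*u + 4.8954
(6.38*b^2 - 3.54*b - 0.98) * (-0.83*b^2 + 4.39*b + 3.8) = -5.2954*b^4 + 30.9464*b^3 + 9.5168*b^2 - 17.7542*b - 3.724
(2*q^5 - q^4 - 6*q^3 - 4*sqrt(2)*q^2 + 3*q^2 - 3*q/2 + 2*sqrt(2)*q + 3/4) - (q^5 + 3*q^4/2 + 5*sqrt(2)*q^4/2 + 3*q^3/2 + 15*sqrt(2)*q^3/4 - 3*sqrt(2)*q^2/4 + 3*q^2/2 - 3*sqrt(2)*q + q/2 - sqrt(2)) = q^5 - 5*sqrt(2)*q^4/2 - 5*q^4/2 - 15*q^3/2 - 15*sqrt(2)*q^3/4 - 13*sqrt(2)*q^2/4 + 3*q^2/2 - 2*q + 5*sqrt(2)*q + 3/4 + sqrt(2)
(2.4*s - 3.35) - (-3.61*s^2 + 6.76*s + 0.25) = 3.61*s^2 - 4.36*s - 3.6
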